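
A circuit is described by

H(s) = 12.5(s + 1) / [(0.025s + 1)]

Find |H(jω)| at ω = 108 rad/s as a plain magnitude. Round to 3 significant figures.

At ω = 108 rad/s:
zero (1 + j108·1) = 1 + j108 → |·| ≈ 108, ∠ ≈ 89.47°
pole (1 + j108·0.025) = 1 + j2.7 → |·| ≈ 2.8792, ∠ ≈ 69.68°
|H| = 12.5 · 108 / (2.8792) ≈ 468.88

469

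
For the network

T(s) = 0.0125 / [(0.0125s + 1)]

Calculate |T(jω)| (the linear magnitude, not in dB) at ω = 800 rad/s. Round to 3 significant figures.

0.00124

At ω = 800 rad/s:
pole (1 + j800·0.0125) = 1 + j10 → |·| ≈ 10.05, ∠ ≈ 84.29°
|T| = 0.0125 · 1 / (10.05) ≈ 0.0012438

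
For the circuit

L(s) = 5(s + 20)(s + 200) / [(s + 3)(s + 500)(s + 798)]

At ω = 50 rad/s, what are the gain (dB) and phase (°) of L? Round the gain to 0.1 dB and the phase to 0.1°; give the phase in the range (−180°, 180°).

At s = jω = j50:
zero (s+20): 20 + j50 → |·| = √(20²+50²) = √2900 ≈ 53.852, ∠ = arctan(50/20) ≈ 68.20°
zero (s+200): 200 + j50 → |·| = √(200²+50²) = √42500 ≈ 206.16, ∠ = arctan(50/200) ≈ 14.04°
pole (s+3): 3 + j50 → |·| = √(3²+50²) = √2509 ≈ 50.09, ∠ = arctan(50/3) ≈ 86.57°
pole (s+500): 500 + j50 → |·| = √(500²+50²) = √252500 ≈ 502.49, ∠ = arctan(50/500) ≈ 5.71°
pole (s+798): 798 + j50 → |·| = √(798²+50²) = √639304 ≈ 799.56, ∠ = arctan(50/798) ≈ 3.59°
|L| = 5 · 11102 / 2.0125e+07 ≈ 0.0027583
Gain = 20 log₁₀(0.0027583) ≈ -51.19 dB
∠L = 82.24° − 95.87° = -13.63°

-51.2 dB, -13.6°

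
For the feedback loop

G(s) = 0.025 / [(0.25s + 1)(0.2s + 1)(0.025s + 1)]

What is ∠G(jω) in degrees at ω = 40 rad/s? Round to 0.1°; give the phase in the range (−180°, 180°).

At ω = 40 rad/s:
pole (1 + j40·0.25) = 1 + j10 → |·| ≈ 10.05, ∠ ≈ 84.29°
pole (1 + j40·0.2) = 1 + j8 → |·| ≈ 8.0623, ∠ ≈ 82.87°
pole (1 + j40·0.025) = 1 + j1 → |·| ≈ 1.4142, ∠ ≈ 45.00°
∠G = (0°) − (84.29° + 82.87° + 45.00°) = -212.16° ≡ 147.84° (principal value)

147.8°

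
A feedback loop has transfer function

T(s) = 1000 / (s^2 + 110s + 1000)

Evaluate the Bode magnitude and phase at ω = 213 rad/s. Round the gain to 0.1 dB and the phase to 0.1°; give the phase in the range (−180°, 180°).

Substitute s = j213:
Numerator: 1000 = 1000 + j0
Denominator: (j213)^2 + 110(j213) + 1000 = -44369 + j23430
|N| = √(1000² + 0²) ≈ 1000, ∠N ≈ 0.00°
|D| = √(44369² + 23430²) ≈ 50175, ∠D ≈ 152.16°
|T| = 1000 / 50175 ≈ 0.01993
Gain = 20 log₁₀(0.01993) ≈ -34.01 dB
∠T = 0.00° − 152.16° = -152.16°

-34.0 dB, -152.2°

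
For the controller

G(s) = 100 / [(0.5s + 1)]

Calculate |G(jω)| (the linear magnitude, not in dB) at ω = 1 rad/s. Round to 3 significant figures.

At ω = 1 rad/s:
pole (1 + j1·0.5) = 1 + j0.5 → |·| ≈ 1.118, ∠ ≈ 26.57°
|G| = 100 · 1 / (1.118) ≈ 89.445

89.4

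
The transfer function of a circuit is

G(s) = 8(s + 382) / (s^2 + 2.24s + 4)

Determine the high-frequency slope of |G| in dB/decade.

Each pole contributes −20 dB/decade at high frequency; each zero contributes +20 dB/decade.
Net: 1 zero(s) − 2 pole(s) → -20 dB/decade.

-20 dB/decade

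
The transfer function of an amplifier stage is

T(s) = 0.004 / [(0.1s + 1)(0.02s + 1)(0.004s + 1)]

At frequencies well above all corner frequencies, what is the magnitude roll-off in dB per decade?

Each pole contributes −20 dB/decade at high frequency; each zero contributes +20 dB/decade.
Net: 0 zero(s) − 3 pole(s) → -60 dB/decade.

-60 dB/decade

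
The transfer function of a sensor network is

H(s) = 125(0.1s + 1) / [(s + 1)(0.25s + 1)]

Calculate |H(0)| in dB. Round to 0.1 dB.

41.9 dB

H(0) = 125 · 1 / 1 = 125
20 log₁₀(125) ≈ 41.94 dB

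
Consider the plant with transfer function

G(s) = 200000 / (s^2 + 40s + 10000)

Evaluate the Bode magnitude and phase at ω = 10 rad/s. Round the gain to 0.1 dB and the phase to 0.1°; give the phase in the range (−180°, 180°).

At s = jω = j10:
quadratic: (j10)² + 40·j10 + 10000 = 9900 + j400 → |·| ≈ 9908.1, ∠ ≈ 2.31°
|G| = 200000 / 9908.1 ≈ 20.186
Gain = 20 log₁₀(20.186) ≈ 26.10 dB
∠G = 0.00° − 2.31° = -2.31°

26.1 dB, -2.3°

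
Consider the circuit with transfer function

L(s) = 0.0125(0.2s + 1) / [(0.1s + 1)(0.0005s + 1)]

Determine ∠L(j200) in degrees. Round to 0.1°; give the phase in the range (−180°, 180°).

-4.3°

At ω = 200 rad/s:
zero (1 + j200·0.2) = 1 + j40 → |·| ≈ 40.012, ∠ ≈ 88.57°
pole (1 + j200·0.1) = 1 + j20 → |·| ≈ 20.025, ∠ ≈ 87.14°
pole (1 + j200·0.0005) = 1 + j0.1 → |·| ≈ 1.005, ∠ ≈ 5.71°
∠L = (88.57°) − (87.14° + 5.71°) = -4.28°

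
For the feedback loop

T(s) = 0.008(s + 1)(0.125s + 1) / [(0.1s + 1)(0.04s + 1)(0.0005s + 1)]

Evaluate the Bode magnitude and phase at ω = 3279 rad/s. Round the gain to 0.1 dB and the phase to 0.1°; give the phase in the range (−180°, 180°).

At ω = 3279 rad/s:
zero (1 + j3279·1) = 1 + j3279 → |·| ≈ 3279, ∠ ≈ 89.98°
zero (1 + j3279·0.125) = 1 + j409.875 → |·| ≈ 409.88, ∠ ≈ 89.86°
pole (1 + j3279·0.1) = 1 + j327.9 → |·| ≈ 327.9, ∠ ≈ 89.83°
pole (1 + j3279·0.04) = 1 + j131.16 → |·| ≈ 131.16, ∠ ≈ 89.56°
pole (1 + j3279·0.0005) = 1 + j1.6395 → |·| ≈ 1.9204, ∠ ≈ 58.62°
|T| = 0.008 · 3279 · 409.88 / (327.9 · 131.16 · 1.9204) ≈ 0.13018
Gain = 20 log₁₀(0.13018) ≈ -17.71 dB
∠T = (89.98° + 89.86°) − (89.83° + 89.56° + 58.62°) = -58.17°

-17.7 dB, -58.2°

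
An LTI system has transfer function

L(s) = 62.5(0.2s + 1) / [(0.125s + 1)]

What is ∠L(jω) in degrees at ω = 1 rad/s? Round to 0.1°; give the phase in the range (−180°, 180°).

4.2°

At ω = 1 rad/s:
zero (1 + j1·0.2) = 1 + j0.2 → |·| ≈ 1.0198, ∠ ≈ 11.31°
pole (1 + j1·0.125) = 1 + j0.125 → |·| ≈ 1.0078, ∠ ≈ 7.13°
∠L = (11.31°) − (7.13°) = 4.18°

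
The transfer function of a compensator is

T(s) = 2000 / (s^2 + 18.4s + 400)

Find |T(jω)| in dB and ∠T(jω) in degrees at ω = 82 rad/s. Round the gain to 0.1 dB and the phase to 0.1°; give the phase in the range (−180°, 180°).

-10.2 dB, -166.6°

At s = jω = j82:
quadratic: (j82)² + 18.4·j82 + 400 = -6324 + j1508.8 → |·| ≈ 6501.5, ∠ ≈ 166.58°
|T| = 2000 / 6501.5 ≈ 0.30762
Gain = 20 log₁₀(0.30762) ≈ -10.24 dB
∠T = 0.00° − 166.58° = -166.58°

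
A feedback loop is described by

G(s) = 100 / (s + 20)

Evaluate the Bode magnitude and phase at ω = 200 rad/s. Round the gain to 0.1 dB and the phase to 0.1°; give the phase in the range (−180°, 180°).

Substitute s = j200:
Numerator: 100 = 100 + j0
Denominator: (j200) + 20 = 20 + j200
|N| = √(100² + 0²) ≈ 100, ∠N ≈ 0.00°
|D| = √(20² + 200²) ≈ 201, ∠D ≈ 84.29°
|G| = 100 / 201 ≈ 0.49751
Gain = 20 log₁₀(0.49751) ≈ -6.06 dB
∠G = 0.00° − 84.29° = -84.29°

-6.1 dB, -84.3°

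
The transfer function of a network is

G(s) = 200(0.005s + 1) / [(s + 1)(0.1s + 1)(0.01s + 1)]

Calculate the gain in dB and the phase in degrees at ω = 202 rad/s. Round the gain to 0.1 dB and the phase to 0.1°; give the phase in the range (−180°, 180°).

-30.2 dB, 164.7°

At ω = 202 rad/s:
zero (1 + j202·0.005) = 1 + j1.01 → |·| ≈ 1.4213, ∠ ≈ 45.29°
pole (1 + j202·1) = 1 + j202 → |·| ≈ 202, ∠ ≈ 89.72°
pole (1 + j202·0.1) = 1 + j20.2 → |·| ≈ 20.225, ∠ ≈ 87.17°
pole (1 + j202·0.01) = 1 + j2.02 → |·| ≈ 2.254, ∠ ≈ 63.66°
|G| = 200 · 1.4213 / (202 · 20.225 · 2.254) ≈ 0.030869
Gain = 20 log₁₀(0.030869) ≈ -30.21 dB
∠G = (45.29°) − (89.72° + 87.17° + 63.66°) = -195.26° ≡ 164.74° (principal value)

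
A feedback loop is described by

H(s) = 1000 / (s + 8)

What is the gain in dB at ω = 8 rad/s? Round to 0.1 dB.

Substitute s = j8:
Numerator: 1000 = 1000 + j0
Denominator: (j8) + 8 = 8 + j8
|N| = √(1000² + 0²) ≈ 1000, ∠N ≈ 0.00°
|D| = √(8² + 8²) ≈ 11.314, ∠D ≈ 45.00°
|H| = 1000 / 11.314 ≈ 88.386
Gain = 20 log₁₀(88.386) ≈ 38.93 dB

38.9 dB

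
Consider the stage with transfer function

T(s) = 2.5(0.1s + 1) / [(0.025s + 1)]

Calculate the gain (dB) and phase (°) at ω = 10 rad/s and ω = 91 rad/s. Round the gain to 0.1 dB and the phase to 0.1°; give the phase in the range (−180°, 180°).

ω = 10: 10.7 dB, 31.0°; ω = 91: 19.3 dB, 17.5°

At ω = 10 rad/s:
zero (1 + j10·0.1) = 1 + j1 → |·| ≈ 1.4142, ∠ ≈ 45.00°
pole (1 + j10·0.025) = 1 + j0.25 → |·| ≈ 1.0308, ∠ ≈ 14.04°
|T| = 2.5 · 1.4142 / (1.0308) ≈ 3.4299
Gain = 20 log₁₀(3.4299) ≈ 10.71 dB
∠T = (45.00°) − (14.04°) = 30.96°

At ω = 91 rad/s:
zero (1 + j91·0.1) = 1 + j9.1 → |·| ≈ 9.1548, ∠ ≈ 83.73°
pole (1 + j91·0.025) = 1 + j2.275 → |·| ≈ 2.4851, ∠ ≈ 66.27°
|T| = 2.5 · 9.1548 / (2.4851) ≈ 9.2097
Gain = 20 log₁₀(9.2097) ≈ 19.28 dB
∠T = (83.73°) − (66.27°) = 17.46°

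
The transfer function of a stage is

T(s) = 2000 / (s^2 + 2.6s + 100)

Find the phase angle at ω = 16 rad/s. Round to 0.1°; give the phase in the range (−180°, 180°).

At s = jω = j16:
quadratic: (j16)² + 2.6·j16 + 100 = -156 + j41.6 → |·| ≈ 161.45, ∠ ≈ 165.07°
∠T = 0.00° − 165.07° = -165.07°

-165.1°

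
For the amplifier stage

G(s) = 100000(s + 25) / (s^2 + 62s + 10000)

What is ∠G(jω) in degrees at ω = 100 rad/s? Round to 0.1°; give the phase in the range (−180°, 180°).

At s = jω = j100:
zero (s+25): 25 + j100 → |·| = √(25²+100²) = √10625 ≈ 103.08, ∠ = arctan(100/25) ≈ 75.96°
quadratic: (j100)² + 62·j100 + 10000 = 0 + j6200 → |·| ≈ 6200, ∠ ≈ 90.00°
∠G = 75.96° − 90.00° = -14.04°

-14.0°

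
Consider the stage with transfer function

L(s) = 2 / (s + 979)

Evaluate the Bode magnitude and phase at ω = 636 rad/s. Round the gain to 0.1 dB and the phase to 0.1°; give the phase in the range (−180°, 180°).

At s = jω = j636:
pole (s+979): 979 + j636 → |·| = √(979²+636²) = √1362937 ≈ 1167.4, ∠ = arctan(636/979) ≈ 33.01°
|L| = 2 / 1167.4 ≈ 0.0017132
Gain = 20 log₁₀(0.0017132) ≈ -55.32 dB
∠L = 0.00° − 33.01° = -33.01°

-55.3 dB, -33.0°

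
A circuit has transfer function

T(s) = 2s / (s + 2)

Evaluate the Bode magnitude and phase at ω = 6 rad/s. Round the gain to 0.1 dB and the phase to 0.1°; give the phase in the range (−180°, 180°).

At s = jω = j6:
zero at origin: s = j6 → |·| = 6, ∠ = 90.00°
pole (s+2): 2 + j6 → |·| = √(2²+6²) = √40 ≈ 6.3246, ∠ = arctan(6/2) ≈ 71.57°
|T| = 2 · 6 / 6.3246 ≈ 1.8974
Gain = 20 log₁₀(1.8974) ≈ 5.56 dB
∠T = 90.00° − 71.57° = 18.43°

5.6 dB, 18.4°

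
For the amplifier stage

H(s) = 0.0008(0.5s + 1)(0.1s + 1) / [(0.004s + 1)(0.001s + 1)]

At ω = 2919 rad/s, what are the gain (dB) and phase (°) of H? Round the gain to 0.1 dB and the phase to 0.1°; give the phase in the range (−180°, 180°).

At ω = 2919 rad/s:
zero (1 + j2919·0.5) = 1 + j1459.5 → |·| ≈ 1459.5, ∠ ≈ 89.96°
zero (1 + j2919·0.1) = 1 + j291.9 → |·| ≈ 291.9, ∠ ≈ 89.80°
pole (1 + j2919·0.004) = 1 + j11.676 → |·| ≈ 11.719, ∠ ≈ 85.10°
pole (1 + j2919·0.001) = 1 + j2.919 → |·| ≈ 3.0855, ∠ ≈ 71.09°
|H| = 0.0008 · 1459.5 · 291.9 / (11.719 · 3.0855) ≈ 9.4257
Gain = 20 log₁₀(9.4257) ≈ 19.49 dB
∠H = (89.96° + 89.80°) − (85.10° + 71.09°) = 23.57°

19.5 dB, 23.6°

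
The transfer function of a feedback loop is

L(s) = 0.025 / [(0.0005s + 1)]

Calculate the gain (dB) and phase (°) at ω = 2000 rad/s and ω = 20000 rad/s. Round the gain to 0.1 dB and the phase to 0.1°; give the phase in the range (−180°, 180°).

ω = 2000: -35.1 dB, -45.0°; ω = 20000: -52.1 dB, -84.3°

At ω = 2000 rad/s:
pole (1 + j2000·0.0005) = 1 + j1 → |·| ≈ 1.4142, ∠ ≈ 45.00°
|L| = 0.025 · 1 / (1.4142) ≈ 0.017678
Gain = 20 log₁₀(0.017678) ≈ -35.05 dB
∠L = (0°) − (45.00°) = -45.00°

At ω = 20000 rad/s:
pole (1 + j20000·0.0005) = 1 + j10 → |·| ≈ 10.05, ∠ ≈ 84.29°
|L| = 0.025 · 1 / (10.05) ≈ 0.0024876
Gain = 20 log₁₀(0.0024876) ≈ -52.08 dB
∠L = (0°) − (84.29°) = -84.29°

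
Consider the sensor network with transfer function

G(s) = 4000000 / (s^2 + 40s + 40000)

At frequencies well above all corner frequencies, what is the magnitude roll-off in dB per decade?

-40 dB/decade

Each pole contributes −20 dB/decade at high frequency; each zero contributes +20 dB/decade.
Net: 0 zero(s) − 2 pole(s) → -40 dB/decade.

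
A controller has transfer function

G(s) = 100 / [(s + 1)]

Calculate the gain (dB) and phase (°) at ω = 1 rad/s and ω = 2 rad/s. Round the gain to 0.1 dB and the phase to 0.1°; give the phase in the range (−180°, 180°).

ω = 1: 37.0 dB, -45.0°; ω = 2: 33.0 dB, -63.4°

At ω = 1 rad/s:
pole (1 + j1·1) = 1 + j1 → |·| ≈ 1.4142, ∠ ≈ 45.00°
|G| = 100 · 1 / (1.4142) ≈ 70.711
Gain = 20 log₁₀(70.711) ≈ 36.99 dB
∠G = (0°) − (45.00°) = -45.00°

At ω = 2 rad/s:
pole (1 + j2·1) = 1 + j2 → |·| ≈ 2.2361, ∠ ≈ 63.43°
|G| = 100 · 1 / (2.2361) ≈ 44.721
Gain = 20 log₁₀(44.721) ≈ 33.01 dB
∠G = (0°) − (63.43°) = -63.43°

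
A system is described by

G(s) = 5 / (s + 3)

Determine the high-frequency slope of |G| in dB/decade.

Each pole contributes −20 dB/decade at high frequency; each zero contributes +20 dB/decade.
Net: 0 zero(s) − 1 pole(s) → -20 dB/decade.

-20 dB/decade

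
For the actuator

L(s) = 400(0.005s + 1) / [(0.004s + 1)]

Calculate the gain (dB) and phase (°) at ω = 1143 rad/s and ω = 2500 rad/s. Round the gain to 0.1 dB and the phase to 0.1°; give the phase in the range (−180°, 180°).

ω = 1143: 53.9 dB, 2.4°; ω = 2500: 54.0 dB, 1.1°

At ω = 1143 rad/s:
zero (1 + j1143·0.005) = 1 + j5.715 → |·| ≈ 5.8018, ∠ ≈ 80.07°
pole (1 + j1143·0.004) = 1 + j4.572 → |·| ≈ 4.6801, ∠ ≈ 77.66°
|L| = 400 · 5.8018 / (4.6801) ≈ 495.87
Gain = 20 log₁₀(495.87) ≈ 53.91 dB
∠L = (80.07°) − (77.66°) = 2.41°

At ω = 2500 rad/s:
zero (1 + j2500·0.005) = 1 + j12.5 → |·| ≈ 12.54, ∠ ≈ 85.43°
pole (1 + j2500·0.004) = 1 + j10 → |·| ≈ 10.05, ∠ ≈ 84.29°
|L| = 400 · 12.54 / (10.05) ≈ 499.1
Gain = 20 log₁₀(499.1) ≈ 53.96 dB
∠L = (85.43°) − (84.29°) = 1.14°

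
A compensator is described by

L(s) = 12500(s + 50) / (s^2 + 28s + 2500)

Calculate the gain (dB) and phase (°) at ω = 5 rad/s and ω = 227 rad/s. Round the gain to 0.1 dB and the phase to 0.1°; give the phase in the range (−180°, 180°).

At s = jω = j5:
zero (s+50): 50 + j5 → |·| = √(50²+5²) = √2525 ≈ 50.249, ∠ = arctan(5/50) ≈ 5.71°
quadratic: (j5)² + 28·j5 + 2500 = 2475 + j140 → |·| ≈ 2479, ∠ ≈ 3.24°
|L| = 12500 · 50.249 / 2479 ≈ 253.37
Gain = 20 log₁₀(253.37) ≈ 48.08 dB
∠L = 5.71° − 3.24° = 2.47°

At s = jω = j227:
zero (s+50): 50 + j227 → |·| = √(50²+227²) = √54029 ≈ 232.44, ∠ = arctan(227/50) ≈ 77.58°
quadratic: (j227)² + 28·j227 + 2500 = -49029 + j6356 → |·| ≈ 49439, ∠ ≈ 172.61°
|L| = 12500 · 232.44 / 49439 ≈ 58.769
Gain = 20 log₁₀(58.769) ≈ 35.38 dB
∠L = 77.58° − 172.61° = -95.03°

ω = 5: 48.1 dB, 2.5°; ω = 227: 35.4 dB, -95.0°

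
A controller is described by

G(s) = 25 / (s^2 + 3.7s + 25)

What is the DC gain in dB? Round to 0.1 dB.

G(0) = 25 / 25 = 1
20 log₁₀(1) ≈ 0.00 dB

0.0 dB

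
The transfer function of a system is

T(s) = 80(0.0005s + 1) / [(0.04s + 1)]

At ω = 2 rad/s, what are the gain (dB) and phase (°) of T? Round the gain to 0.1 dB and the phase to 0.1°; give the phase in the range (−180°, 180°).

38.0 dB, -4.5°

At ω = 2 rad/s:
zero (1 + j2·0.0005) = 1 + j0.001 → |·| ≈ 1, ∠ ≈ 0.06°
pole (1 + j2·0.04) = 1 + j0.08 → |·| ≈ 1.0032, ∠ ≈ 4.57°
|T| = 80 · 1 / (1.0032) ≈ 79.745
Gain = 20 log₁₀(79.745) ≈ 38.03 dB
∠T = (0.06°) − (4.57°) = -4.51°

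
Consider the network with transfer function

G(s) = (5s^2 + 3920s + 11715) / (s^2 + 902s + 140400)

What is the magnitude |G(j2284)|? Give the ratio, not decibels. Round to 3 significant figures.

Substitute s = j2284:
Numerator: 5(j2284)^2 + 3920(j2284) + 11715 = -26071565 + j8953280
Denominator: (j2284)^2 + 902(j2284) + 140400 = -5076256 + j2060168
|N| = √(26071565² + 8953280²) ≈ 2.7566e+07, ∠N ≈ 161.05°
|D| = √(5076256² + 2060168²) ≈ 5.4784e+06, ∠D ≈ 157.91°
|G| = 2.7566e+07 / 5.4784e+06 ≈ 5.0318

5.03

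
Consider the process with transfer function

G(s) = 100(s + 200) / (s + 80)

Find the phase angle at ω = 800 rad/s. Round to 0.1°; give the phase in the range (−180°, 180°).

At s = jω = j800:
zero (s+200): 200 + j800 → |·| = √(200²+800²) = √680000 ≈ 824.62, ∠ = arctan(800/200) ≈ 75.96°
pole (s+80): 80 + j800 → |·| = √(80²+800²) = √646400 ≈ 803.99, ∠ = arctan(800/80) ≈ 84.29°
∠G = 75.96° − 84.29° = -8.33°

-8.3°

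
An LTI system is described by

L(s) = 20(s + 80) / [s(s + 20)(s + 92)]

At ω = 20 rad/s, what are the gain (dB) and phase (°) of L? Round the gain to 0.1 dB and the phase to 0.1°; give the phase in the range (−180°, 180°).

-30.2 dB, -133.2°

At s = jω = j20:
zero (s+80): 80 + j20 → |·| = √(80²+20²) = √6800 ≈ 82.462, ∠ = arctan(20/80) ≈ 14.04°
pole (s+20): 20 + j20 → |·| = √(20²+20²) = √800 ≈ 28.284, ∠ = arctan(20/20) ≈ 45.00°
pole (s+92): 92 + j20 → |·| = √(92²+20²) = √8864 ≈ 94.149, ∠ = arctan(20/92) ≈ 12.26°
pole at origin: |s| = 20, ∠ = 90.00° (in denominator)
|L| = 20 · 82.462 / 53258 ≈ 0.030967
Gain = 20 log₁₀(0.030967) ≈ -30.18 dB
∠L = 14.04° − 147.26° = -133.22°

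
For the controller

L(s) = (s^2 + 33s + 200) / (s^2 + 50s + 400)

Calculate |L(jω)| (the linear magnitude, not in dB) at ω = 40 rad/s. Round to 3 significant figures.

Substitute s = j40:
Numerator: (j40)^2 + 33(j40) + 200 = -1400 + j1320
Denominator: (j40)^2 + 50(j40) + 400 = -1200 + j2000
|N| = √(1400² + 1320²) ≈ 1924.2, ∠N ≈ 136.68°
|D| = √(1200² + 2000²) ≈ 2332.4, ∠D ≈ 120.96°
|L| = 1924.2 / 2332.4 ≈ 0.82499

0.825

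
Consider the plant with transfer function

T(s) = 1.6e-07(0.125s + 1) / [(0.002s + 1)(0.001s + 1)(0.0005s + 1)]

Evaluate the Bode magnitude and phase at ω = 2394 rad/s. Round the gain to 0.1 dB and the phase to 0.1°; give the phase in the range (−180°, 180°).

At ω = 2394 rad/s:
zero (1 + j2394·0.125) = 1 + j299.25 → |·| ≈ 299.25, ∠ ≈ 89.81°
pole (1 + j2394·0.002) = 1 + j4.788 → |·| ≈ 4.8913, ∠ ≈ 78.20°
pole (1 + j2394·0.001) = 1 + j2.394 → |·| ≈ 2.5945, ∠ ≈ 67.33°
pole (1 + j2394·0.0005) = 1 + j1.197 → |·| ≈ 1.5597, ∠ ≈ 50.12°
|T| = 1.6e-07 · 299.25 / (4.8913 · 2.5945 · 1.5597) ≈ 2.419e-06
Gain = 20 log₁₀(2.419e-06) ≈ -112.33 dB
∠T = (89.81°) − (78.20° + 67.33° + 50.12°) = -105.84°

-112.3 dB, -105.8°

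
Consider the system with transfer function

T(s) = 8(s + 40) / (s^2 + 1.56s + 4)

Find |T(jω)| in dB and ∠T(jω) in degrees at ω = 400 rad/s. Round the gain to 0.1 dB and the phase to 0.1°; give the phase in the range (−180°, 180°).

At s = jω = j400:
zero (s+40): 40 + j400 → |·| = √(40²+400²) = √161600 ≈ 402, ∠ = arctan(400/40) ≈ 84.29°
quadratic: (j400)² + 1.56·j400 + 4 = -159996 + j624 → |·| ≈ 1.6e+05, ∠ ≈ 179.78°
|T| = 8 · 402 / 1.6e+05 ≈ 0.0201
Gain = 20 log₁₀(0.0201) ≈ -33.94 dB
∠T = 84.29° − 179.78° = -95.49°

-33.9 dB, -95.5°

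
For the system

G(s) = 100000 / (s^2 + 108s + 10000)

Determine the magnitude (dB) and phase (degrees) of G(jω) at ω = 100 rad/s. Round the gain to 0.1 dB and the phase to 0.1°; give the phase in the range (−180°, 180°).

At s = jω = j100:
quadratic: (j100)² + 108·j100 + 10000 = 0 + j10800 → |·| ≈ 10800, ∠ ≈ 90.00°
|G| = 100000 / 10800 ≈ 9.2593
Gain = 20 log₁₀(9.2593) ≈ 19.33 dB
∠G = 0.00° − 90.00° = -90.00°

19.3 dB, -90.0°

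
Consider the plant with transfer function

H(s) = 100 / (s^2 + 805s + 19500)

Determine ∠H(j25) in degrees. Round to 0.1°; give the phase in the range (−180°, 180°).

-46.8°

Substitute s = j25:
Numerator: 100 = 100 + j0
Denominator: (j25)^2 + 805(j25) + 19500 = 18875 + j20125
|N| = √(100² + 0²) ≈ 100, ∠N ≈ 0.00°
|D| = √(18875² + 20125²) ≈ 27591, ∠D ≈ 46.84°
∠H = 0.00° − 46.84° = -46.84°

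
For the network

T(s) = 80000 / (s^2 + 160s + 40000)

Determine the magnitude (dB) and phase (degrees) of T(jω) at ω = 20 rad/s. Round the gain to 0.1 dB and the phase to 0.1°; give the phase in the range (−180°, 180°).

6.1 dB, -4.6°

At s = jω = j20:
quadratic: (j20)² + 160·j20 + 40000 = 39600 + j3200 → |·| ≈ 39729, ∠ ≈ 4.62°
|T| = 80000 / 39729 ≈ 2.0136
Gain = 20 log₁₀(2.0136) ≈ 6.08 dB
∠T = 0.00° − 4.62° = -4.62°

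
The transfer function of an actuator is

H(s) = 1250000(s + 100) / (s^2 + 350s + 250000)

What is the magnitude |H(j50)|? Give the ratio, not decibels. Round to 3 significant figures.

563

At s = jω = j50:
zero (s+100): 100 + j50 → |·| = √(100²+50²) = √12500 ≈ 111.8, ∠ = arctan(50/100) ≈ 26.57°
quadratic: (j50)² + 350·j50 + 250000 = 247500 + j17500 → |·| ≈ 2.4812e+05, ∠ ≈ 4.04°
|H| = 1250000 · 111.8 / 2.4812e+05 ≈ 563.24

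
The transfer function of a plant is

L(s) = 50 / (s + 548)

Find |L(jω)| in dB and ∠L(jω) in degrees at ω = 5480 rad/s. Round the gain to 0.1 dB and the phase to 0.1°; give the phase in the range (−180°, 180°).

-40.8 dB, -84.3°

Substitute s = j5480:
Numerator: 50 = 50 + j0
Denominator: (j5480) + 548 = 548 + j5480
|N| = √(50² + 0²) ≈ 50, ∠N ≈ 0.00°
|D| = √(548² + 5480²) ≈ 5507.3, ∠D ≈ 84.29°
|L| = 50 / 5507.3 ≈ 0.0090789
Gain = 20 log₁₀(0.0090789) ≈ -40.84 dB
∠L = 0.00° − 84.29° = -84.29°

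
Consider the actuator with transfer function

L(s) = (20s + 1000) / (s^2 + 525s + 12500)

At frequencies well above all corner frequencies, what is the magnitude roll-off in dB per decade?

Each pole contributes −20 dB/decade at high frequency; each zero contributes +20 dB/decade.
Net: 1 zero(s) − 2 pole(s) → -20 dB/decade.

-20 dB/decade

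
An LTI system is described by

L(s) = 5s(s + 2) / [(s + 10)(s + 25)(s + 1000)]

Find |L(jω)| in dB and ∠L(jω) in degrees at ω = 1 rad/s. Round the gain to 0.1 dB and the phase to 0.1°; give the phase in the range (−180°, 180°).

At s = jω = j1:
zero (s+2): 2 + j1 → |·| = √(2²+1²) = √5 ≈ 2.2361, ∠ = arctan(1/2) ≈ 26.57°
zero at origin: s = j1 → |·| = 1, ∠ = 90.00°
pole (s+10): 10 + j1 → |·| = √(10²+1²) = √101 ≈ 10.05, ∠ = arctan(1/10) ≈ 5.71°
pole (s+25): 25 + j1 → |·| = √(25²+1²) = √626 ≈ 25.02, ∠ = arctan(1/25) ≈ 2.29°
pole (s+1000): 1000 + j1 → |·| = √(1000²+1²) = √1000001 ≈ 1000, ∠ = arctan(1/1000) ≈ 0.06°
|L| = 5 · 2.2361 / 2.5145e+05 ≈ 4.4464e-05
Gain = 20 log₁₀(4.4464e-05) ≈ -87.04 dB
∠L = 116.57° − 8.06° = 108.51°

-87.0 dB, 108.5°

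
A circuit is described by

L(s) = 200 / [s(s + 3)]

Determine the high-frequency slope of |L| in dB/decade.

-40 dB/decade

Each pole contributes −20 dB/decade at high frequency; each zero contributes +20 dB/decade.
Net: 0 zero(s) − 2 pole(s) → -40 dB/decade.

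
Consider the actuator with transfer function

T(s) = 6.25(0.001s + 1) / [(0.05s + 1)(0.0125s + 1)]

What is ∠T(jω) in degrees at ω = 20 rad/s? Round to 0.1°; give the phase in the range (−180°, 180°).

At ω = 20 rad/s:
zero (1 + j20·0.001) = 1 + j0.02 → |·| ≈ 1.0002, ∠ ≈ 1.15°
pole (1 + j20·0.05) = 1 + j1 → |·| ≈ 1.4142, ∠ ≈ 45.00°
pole (1 + j20·0.0125) = 1 + j0.25 → |·| ≈ 1.0308, ∠ ≈ 14.04°
∠T = (1.15°) − (45.00° + 14.04°) = -57.89°

-57.9°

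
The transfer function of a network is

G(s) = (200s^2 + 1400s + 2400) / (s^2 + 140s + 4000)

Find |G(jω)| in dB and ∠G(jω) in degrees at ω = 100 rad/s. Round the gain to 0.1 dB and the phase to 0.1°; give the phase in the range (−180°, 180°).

42.4 dB, 62.8°

Substitute s = j100:
Numerator: 200(j100)^2 + 1400(j100) + 2400 = -1997600 + j140000
Denominator: (j100)^2 + 140(j100) + 4000 = -6000 + j14000
|N| = √(1997600² + 140000²) ≈ 2.0025e+06, ∠N ≈ 175.99°
|D| = √(6000² + 14000²) ≈ 15232, ∠D ≈ 113.20°
|G| = 2.0025e+06 / 15232 ≈ 131.47
Gain = 20 log₁₀(131.47) ≈ 42.38 dB
∠G = 175.99° − 113.20° = 62.79°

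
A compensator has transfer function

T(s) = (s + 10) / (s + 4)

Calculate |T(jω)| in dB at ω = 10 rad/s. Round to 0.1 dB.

At s = jω = j10:
zero (s+10): 10 + j10 → |·| = √(10²+10²) = √200 ≈ 14.142, ∠ = arctan(10/10) ≈ 45.00°
pole (s+4): 4 + j10 → |·| = √(4²+10²) = √116 ≈ 10.77, ∠ = arctan(10/4) ≈ 68.20°
|T| = 1 · 14.142 / 10.77 ≈ 1.3131
Gain = 20 log₁₀(1.3131) ≈ 2.37 dB

2.4 dB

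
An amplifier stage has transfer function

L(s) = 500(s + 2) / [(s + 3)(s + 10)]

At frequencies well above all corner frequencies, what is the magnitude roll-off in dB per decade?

Each pole contributes −20 dB/decade at high frequency; each zero contributes +20 dB/decade.
Net: 1 zero(s) − 2 pole(s) → -20 dB/decade.

-20 dB/decade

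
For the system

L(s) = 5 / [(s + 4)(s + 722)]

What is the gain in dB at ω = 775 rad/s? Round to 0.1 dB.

-104.3 dB

At s = jω = j775:
pole (s+4): 4 + j775 → |·| = √(4²+775²) = √600641 ≈ 775.01, ∠ = arctan(775/4) ≈ 89.70°
pole (s+722): 722 + j775 → |·| = √(722²+775²) = √1121909 ≈ 1059.2, ∠ = arctan(775/722) ≈ 47.03°
|L| = 5 / 8.2089e+05 ≈ 6.091e-06
Gain = 20 log₁₀(6.091e-06) ≈ -104.31 dB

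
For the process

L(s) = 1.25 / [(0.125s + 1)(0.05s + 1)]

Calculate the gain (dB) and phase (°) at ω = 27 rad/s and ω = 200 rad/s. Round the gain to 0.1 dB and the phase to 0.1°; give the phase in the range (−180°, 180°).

ω = 27: -13.5 dB, -127.0°; ω = 200: -46.1 dB, -172.0°

At ω = 27 rad/s:
pole (1 + j27·0.125) = 1 + j3.375 → |·| ≈ 3.52, ∠ ≈ 73.50°
pole (1 + j27·0.05) = 1 + j1.35 → |·| ≈ 1.68, ∠ ≈ 53.47°
|L| = 1.25 · 1 / (3.52 · 1.68) ≈ 0.21138
Gain = 20 log₁₀(0.21138) ≈ -13.50 dB
∠L = (0°) − (73.50° + 53.47°) = -126.97°

At ω = 200 rad/s:
pole (1 + j200·0.125) = 1 + j25 → |·| ≈ 25.02, ∠ ≈ 87.71°
pole (1 + j200·0.05) = 1 + j10 → |·| ≈ 10.05, ∠ ≈ 84.29°
|L| = 1.25 · 1 / (25.02 · 10.05) ≈ 0.0049711
Gain = 20 log₁₀(0.0049711) ≈ -46.07 dB
∠L = (0°) − (87.71° + 84.29°) = -172.00°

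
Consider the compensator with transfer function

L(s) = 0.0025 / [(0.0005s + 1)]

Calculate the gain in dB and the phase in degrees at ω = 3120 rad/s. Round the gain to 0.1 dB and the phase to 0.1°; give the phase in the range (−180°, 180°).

At ω = 3120 rad/s:
pole (1 + j3120·0.0005) = 1 + j1.56 → |·| ≈ 1.853, ∠ ≈ 57.34°
|L| = 0.0025 · 1 / (1.853) ≈ 0.0013492
Gain = 20 log₁₀(0.0013492) ≈ -57.40 dB
∠L = (0°) − (57.34°) = -57.34°

-57.4 dB, -57.3°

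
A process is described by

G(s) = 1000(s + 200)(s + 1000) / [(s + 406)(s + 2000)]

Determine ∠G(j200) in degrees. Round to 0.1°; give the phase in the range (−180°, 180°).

24.4°

At s = jω = j200:
zero (s+200): 200 + j200 → |·| = √(200²+200²) = √80000 ≈ 282.84, ∠ = arctan(200/200) ≈ 45.00°
zero (s+1000): 1000 + j200 → |·| = √(1000²+200²) = √1040000 ≈ 1019.8, ∠ = arctan(200/1000) ≈ 11.31°
pole (s+406): 406 + j200 → |·| = √(406²+200²) = √204836 ≈ 452.59, ∠ = arctan(200/406) ≈ 26.23°
pole (s+2000): 2000 + j200 → |·| = √(2000²+200²) = √4040000 ≈ 2010, ∠ = arctan(200/2000) ≈ 5.71°
∠G = 56.31° − 31.94° = 24.37°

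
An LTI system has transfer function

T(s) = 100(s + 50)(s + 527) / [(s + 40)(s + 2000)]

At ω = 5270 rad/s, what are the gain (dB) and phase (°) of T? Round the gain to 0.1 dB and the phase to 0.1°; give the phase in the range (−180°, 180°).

39.5 dB, 15.0°

At s = jω = j5270:
zero (s+50): 50 + j5270 → |·| = √(50²+5270²) = √27775400 ≈ 5270.2, ∠ = arctan(5270/50) ≈ 89.46°
zero (s+527): 527 + j5270 → |·| = √(527²+5270²) = √28050629 ≈ 5296.3, ∠ = arctan(5270/527) ≈ 84.29°
pole (s+40): 40 + j5270 → |·| = √(40²+5270²) = √27774500 ≈ 5270.2, ∠ = arctan(5270/40) ≈ 89.57°
pole (s+2000): 2000 + j5270 → |·| = √(2000²+5270²) = √31772900 ≈ 5636.7, ∠ = arctan(5270/2000) ≈ 69.22°
|T| = 100 · 2.7913e+07 / 2.9707e+07 ≈ 93.961
Gain = 20 log₁₀(93.961) ≈ 39.46 dB
∠T = 173.75° − 158.79° = 14.96°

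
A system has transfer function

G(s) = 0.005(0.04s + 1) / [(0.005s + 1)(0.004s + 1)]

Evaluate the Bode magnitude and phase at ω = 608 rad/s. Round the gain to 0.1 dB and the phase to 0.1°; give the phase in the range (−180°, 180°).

At ω = 608 rad/s:
zero (1 + j608·0.04) = 1 + j24.32 → |·| ≈ 24.341, ∠ ≈ 87.65°
pole (1 + j608·0.005) = 1 + j3.04 → |·| ≈ 3.2002, ∠ ≈ 71.79°
pole (1 + j608·0.004) = 1 + j2.432 → |·| ≈ 2.6296, ∠ ≈ 67.65°
|G| = 0.005 · 24.341 / (3.2002 · 2.6296) ≈ 0.014462
Gain = 20 log₁₀(0.014462) ≈ -36.80 dB
∠G = (87.65°) − (71.79° + 67.65°) = -51.79°

-36.8 dB, -51.8°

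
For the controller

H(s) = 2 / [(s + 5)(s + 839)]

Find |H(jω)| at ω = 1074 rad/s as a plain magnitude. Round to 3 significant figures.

1.37e-06

At s = jω = j1074:
pole (s+5): 5 + j1074 → |·| = √(5²+1074²) = √1153501 ≈ 1074, ∠ = arctan(1074/5) ≈ 89.73°
pole (s+839): 839 + j1074 → |·| = √(839²+1074²) = √1857397 ≈ 1362.9, ∠ = arctan(1074/839) ≈ 52.00°
|H| = 2 / 1.4638e+06 ≈ 1.3663e-06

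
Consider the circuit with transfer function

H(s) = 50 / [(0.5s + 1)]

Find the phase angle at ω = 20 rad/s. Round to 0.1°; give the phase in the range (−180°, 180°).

-84.3°

At ω = 20 rad/s:
pole (1 + j20·0.5) = 1 + j10 → |·| ≈ 10.05, ∠ ≈ 84.29°
∠H = (0°) − (84.29°) = -84.29°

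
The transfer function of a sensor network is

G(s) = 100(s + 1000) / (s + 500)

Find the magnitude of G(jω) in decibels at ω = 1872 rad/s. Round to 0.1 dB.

40.8 dB

At s = jω = j1872:
zero (s+1000): 1000 + j1872 → |·| = √(1000²+1872²) = √4504384 ≈ 2122.4, ∠ = arctan(1872/1000) ≈ 61.89°
pole (s+500): 500 + j1872 → |·| = √(500²+1872²) = √3754384 ≈ 1937.6, ∠ = arctan(1872/500) ≈ 75.05°
|G| = 100 · 2122.4 / 1937.6 ≈ 109.54
Gain = 20 log₁₀(109.54) ≈ 40.79 dB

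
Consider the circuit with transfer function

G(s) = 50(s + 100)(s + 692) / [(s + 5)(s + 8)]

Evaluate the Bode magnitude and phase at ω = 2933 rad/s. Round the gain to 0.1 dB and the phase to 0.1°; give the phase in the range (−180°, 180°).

34.2 dB, -15.0°

At s = jω = j2933:
zero (s+100): 100 + j2933 → |·| = √(100²+2933²) = √8612489 ≈ 2934.7, ∠ = arctan(2933/100) ≈ 88.05°
zero (s+692): 692 + j2933 → |·| = √(692²+2933²) = √9081353 ≈ 3013.5, ∠ = arctan(2933/692) ≈ 76.72°
pole (s+5): 5 + j2933 → |·| = √(5²+2933²) = √8602514 ≈ 2933, ∠ = arctan(2933/5) ≈ 89.90°
pole (s+8): 8 + j2933 → |·| = √(8²+2933²) = √8602553 ≈ 2933, ∠ = arctan(2933/8) ≈ 89.84°
|G| = 50 · 8.8437e+06 / 8.6025e+06 ≈ 51.402
Gain = 20 log₁₀(51.402) ≈ 34.22 dB
∠G = 164.77° − 179.74° = -14.97°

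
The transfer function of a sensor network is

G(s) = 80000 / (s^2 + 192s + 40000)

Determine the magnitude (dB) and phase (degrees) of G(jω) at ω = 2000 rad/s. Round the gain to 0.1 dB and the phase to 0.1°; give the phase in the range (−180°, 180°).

-33.9 dB, -174.5°

At s = jω = j2000:
quadratic: (j2000)² + 192·j2000 + 40000 = -3960000 + j384000 → |·| ≈ 3.9786e+06, ∠ ≈ 174.46°
|G| = 80000 / 3.9786e+06 ≈ 0.020108
Gain = 20 log₁₀(0.020108) ≈ -33.93 dB
∠G = 0.00° − 174.46° = -174.46°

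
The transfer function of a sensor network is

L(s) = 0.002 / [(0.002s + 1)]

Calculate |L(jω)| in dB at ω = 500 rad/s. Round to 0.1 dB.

-57.0 dB

At ω = 500 rad/s:
pole (1 + j500·0.002) = 1 + j1 → |·| ≈ 1.4142, ∠ ≈ 45.00°
|L| = 0.002 · 1 / (1.4142) ≈ 0.0014142
Gain = 20 log₁₀(0.0014142) ≈ -56.99 dB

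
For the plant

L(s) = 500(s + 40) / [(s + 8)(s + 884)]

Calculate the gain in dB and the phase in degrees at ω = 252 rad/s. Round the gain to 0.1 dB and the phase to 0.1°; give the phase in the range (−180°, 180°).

-5.2 dB, -23.1°

At s = jω = j252:
zero (s+40): 40 + j252 → |·| = √(40²+252²) = √65104 ≈ 255.15, ∠ = arctan(252/40) ≈ 80.98°
pole (s+8): 8 + j252 → |·| = √(8²+252²) = √63568 ≈ 252.13, ∠ = arctan(252/8) ≈ 88.18°
pole (s+884): 884 + j252 → |·| = √(884²+252²) = √844960 ≈ 919.22, ∠ = arctan(252/884) ≈ 15.91°
|L| = 500 · 255.15 / 2.3176e+05 ≈ 0.55046
Gain = 20 log₁₀(0.55046) ≈ -5.19 dB
∠L = 80.98° − 104.09° = -23.11°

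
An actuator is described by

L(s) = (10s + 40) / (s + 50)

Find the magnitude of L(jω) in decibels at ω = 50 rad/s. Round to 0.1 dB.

Substitute s = j50:
Numerator: 10(j50) + 40 = 40 + j500
Denominator: (j50) + 50 = 50 + j50
|N| = √(40² + 500²) ≈ 501.6, ∠N ≈ 85.43°
|D| = √(50² + 50²) ≈ 70.711, ∠D ≈ 45.00°
|L| = 501.6 / 70.711 ≈ 7.0937
Gain = 20 log₁₀(7.0937) ≈ 17.02 dB

17.0 dB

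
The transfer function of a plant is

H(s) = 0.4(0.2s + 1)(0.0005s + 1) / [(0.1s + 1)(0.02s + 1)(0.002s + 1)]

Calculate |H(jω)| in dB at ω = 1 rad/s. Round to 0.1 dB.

-7.8 dB

At ω = 1 rad/s:
zero (1 + j1·0.2) = 1 + j0.2 → |·| ≈ 1.0198, ∠ ≈ 11.31°
zero (1 + j1·0.0005) = 1 + j0.0005 → |·| ≈ 1, ∠ ≈ 0.03°
pole (1 + j1·0.1) = 1 + j0.1 → |·| ≈ 1.005, ∠ ≈ 5.71°
pole (1 + j1·0.02) = 1 + j0.02 → |·| ≈ 1.0002, ∠ ≈ 1.15°
pole (1 + j1·0.002) = 1 + j0.002 → |·| ≈ 1, ∠ ≈ 0.11°
|H| = 0.4 · 1.0198 · 1 / (1.005 · 1.0002 · 1) ≈ 0.40581
Gain = 20 log₁₀(0.40581) ≈ -7.83 dB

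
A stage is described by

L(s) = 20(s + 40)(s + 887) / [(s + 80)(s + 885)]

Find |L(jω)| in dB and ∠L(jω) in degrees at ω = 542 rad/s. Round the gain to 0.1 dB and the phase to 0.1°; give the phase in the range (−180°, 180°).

At s = jω = j542:
zero (s+40): 40 + j542 → |·| = √(40²+542²) = √295364 ≈ 543.47, ∠ = arctan(542/40) ≈ 85.78°
zero (s+887): 887 + j542 → |·| = √(887²+542²) = √1080533 ≈ 1039.5, ∠ = arctan(542/887) ≈ 31.43°
pole (s+80): 80 + j542 → |·| = √(80²+542²) = √300164 ≈ 547.87, ∠ = arctan(542/80) ≈ 81.60°
pole (s+885): 885 + j542 → |·| = √(885²+542²) = √1076989 ≈ 1037.8, ∠ = arctan(542/885) ≈ 31.48°
|L| = 20 · 5.6494e+05 / 5.6858e+05 ≈ 19.872
Gain = 20 log₁₀(19.872) ≈ 25.96 dB
∠L = 117.21° − 113.08° = 4.13°

26.0 dB, 4.1°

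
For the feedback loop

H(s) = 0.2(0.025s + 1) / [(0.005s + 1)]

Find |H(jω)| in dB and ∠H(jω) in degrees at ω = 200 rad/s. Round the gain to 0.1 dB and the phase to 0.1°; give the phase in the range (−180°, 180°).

At ω = 200 rad/s:
zero (1 + j200·0.025) = 1 + j5 → |·| ≈ 5.099, ∠ ≈ 78.69°
pole (1 + j200·0.005) = 1 + j1 → |·| ≈ 1.4142, ∠ ≈ 45.00°
|H| = 0.2 · 5.099 / (1.4142) ≈ 0.72111
Gain = 20 log₁₀(0.72111) ≈ -2.84 dB
∠H = (78.69°) − (45.00°) = 33.69°

-2.8 dB, 33.7°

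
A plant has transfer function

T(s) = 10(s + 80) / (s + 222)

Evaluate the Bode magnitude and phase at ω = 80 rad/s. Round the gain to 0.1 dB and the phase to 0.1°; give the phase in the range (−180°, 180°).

At s = jω = j80:
zero (s+80): 80 + j80 → |·| = √(80²+80²) = √12800 ≈ 113.14, ∠ = arctan(80/80) ≈ 45.00°
pole (s+222): 222 + j80 → |·| = √(222²+80²) = √55684 ≈ 235.97, ∠ = arctan(80/222) ≈ 19.82°
|T| = 10 · 113.14 / 235.97 ≈ 4.7947
Gain = 20 log₁₀(4.7947) ≈ 13.62 dB
∠T = 45.00° − 19.82° = 25.18°

13.6 dB, 25.2°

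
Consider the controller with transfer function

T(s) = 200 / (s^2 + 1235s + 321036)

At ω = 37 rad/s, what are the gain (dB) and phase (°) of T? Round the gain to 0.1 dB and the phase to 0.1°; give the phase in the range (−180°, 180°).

Substitute s = j37:
Numerator: 200 = 200 + j0
Denominator: (j37)^2 + 1235(j37) + 321036 = 319667 + j45695
|N| = √(200² + 0²) ≈ 200, ∠N ≈ 0.00°
|D| = √(319667² + 45695²) ≈ 3.2292e+05, ∠D ≈ 8.14°
|T| = 200 / 3.2292e+05 ≈ 0.00061935
Gain = 20 log₁₀(0.00061935) ≈ -64.16 dB
∠T = 0.00° − 8.14° = -8.14°

-64.2 dB, -8.1°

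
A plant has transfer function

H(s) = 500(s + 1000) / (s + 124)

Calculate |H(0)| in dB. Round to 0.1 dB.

H(0) = 500·1000 / (124) ≈ 4032.3
20 log₁₀(4032.3) ≈ 72.11 dB

72.1 dB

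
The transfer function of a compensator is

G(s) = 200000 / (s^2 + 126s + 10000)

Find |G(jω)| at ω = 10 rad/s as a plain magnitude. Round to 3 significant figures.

20.0

At s = jω = j10:
quadratic: (j10)² + 126·j10 + 10000 = 9900 + j1260 → |·| ≈ 9979.9, ∠ ≈ 7.25°
|G| = 200000 / 9979.9 ≈ 20.04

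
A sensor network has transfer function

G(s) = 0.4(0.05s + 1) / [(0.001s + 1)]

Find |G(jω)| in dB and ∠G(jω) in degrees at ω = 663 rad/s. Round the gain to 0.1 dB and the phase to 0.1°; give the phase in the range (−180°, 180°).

20.9 dB, 54.7°

At ω = 663 rad/s:
zero (1 + j663·0.05) = 1 + j33.15 → |·| ≈ 33.165, ∠ ≈ 88.27°
pole (1 + j663·0.001) = 1 + j0.663 → |·| ≈ 1.1998, ∠ ≈ 33.54°
|G| = 0.4 · 33.165 / (1.1998) ≈ 11.057
Gain = 20 log₁₀(11.057) ≈ 20.87 dB
∠G = (88.27°) − (33.54°) = 54.73°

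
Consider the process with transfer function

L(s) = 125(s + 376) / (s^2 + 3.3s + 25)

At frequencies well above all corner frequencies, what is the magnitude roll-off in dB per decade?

-20 dB/decade

Each pole contributes −20 dB/decade at high frequency; each zero contributes +20 dB/decade.
Net: 1 zero(s) − 2 pole(s) → -20 dB/decade.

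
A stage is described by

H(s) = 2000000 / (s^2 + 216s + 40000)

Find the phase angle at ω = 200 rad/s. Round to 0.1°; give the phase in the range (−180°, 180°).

-90.0°

At s = jω = j200:
quadratic: (j200)² + 216·j200 + 40000 = 0 + j43200 → |·| ≈ 43200, ∠ ≈ 90.00°
∠H = 0.00° − 90.00° = -90.00°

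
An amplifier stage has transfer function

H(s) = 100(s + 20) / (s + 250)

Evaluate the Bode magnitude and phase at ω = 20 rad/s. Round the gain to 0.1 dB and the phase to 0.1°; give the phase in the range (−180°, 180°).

21.0 dB, 40.4°

At s = jω = j20:
zero (s+20): 20 + j20 → |·| = √(20²+20²) = √800 ≈ 28.284, ∠ = arctan(20/20) ≈ 45.00°
pole (s+250): 250 + j20 → |·| = √(250²+20²) = √62900 ≈ 250.8, ∠ = arctan(20/250) ≈ 4.57°
|H| = 100 · 28.284 / 250.8 ≈ 11.278
Gain = 20 log₁₀(11.278) ≈ 21.04 dB
∠H = 45.00° − 4.57° = 40.43°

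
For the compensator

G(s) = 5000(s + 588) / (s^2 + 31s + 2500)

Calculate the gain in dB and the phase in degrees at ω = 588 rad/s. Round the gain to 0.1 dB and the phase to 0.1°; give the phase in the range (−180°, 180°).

21.7 dB, -132.0°

At s = jω = j588:
zero (s+588): 588 + j588 → |·| = √(588²+588²) = √691488 ≈ 831.56, ∠ = arctan(588/588) ≈ 45.00°
quadratic: (j588)² + 31·j588 + 2500 = -343244 + j18228 → |·| ≈ 3.4373e+05, ∠ ≈ 176.96°
|G| = 5000 · 831.56 / 3.4373e+05 ≈ 12.096
Gain = 20 log₁₀(12.096) ≈ 21.65 dB
∠G = 45.00° − 176.96° = -131.96°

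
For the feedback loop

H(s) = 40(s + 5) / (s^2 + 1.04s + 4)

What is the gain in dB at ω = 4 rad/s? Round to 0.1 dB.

At s = jω = j4:
zero (s+5): 5 + j4 → |·| = √(5²+4²) = √41 ≈ 6.4031, ∠ = arctan(4/5) ≈ 38.66°
quadratic: (j4)² + 1.04·j4 + 4 = -12 + j4.16 → |·| ≈ 12.701, ∠ ≈ 160.88°
|H| = 40 · 6.4031 / 12.701 ≈ 20.166
Gain = 20 log₁₀(20.166) ≈ 26.09 dB

26.1 dB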